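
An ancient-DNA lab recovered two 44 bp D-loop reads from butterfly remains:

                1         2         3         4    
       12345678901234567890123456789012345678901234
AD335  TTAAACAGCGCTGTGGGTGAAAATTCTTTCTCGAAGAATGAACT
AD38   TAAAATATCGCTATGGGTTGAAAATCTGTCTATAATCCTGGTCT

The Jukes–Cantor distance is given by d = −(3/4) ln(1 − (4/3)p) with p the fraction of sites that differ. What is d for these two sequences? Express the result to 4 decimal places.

Differing sites — 2:T/A; 6:C/T; 8:G/T; 13:G/A; 19:G/T; 20:A/G; 24:T/A; 28:T/G; 32:C/A; 33:G/T; 36:G/T; 37:A/C; 38:A/C; 41:A/G; 42:A/T.
p = 15/44 = 0.340909.
d = −0.75 · ln(1 − (4/3)·0.340909) = −0.75 · ln(0.545455) = −0.75 · (-0.606135) = 0.4546.

0.4546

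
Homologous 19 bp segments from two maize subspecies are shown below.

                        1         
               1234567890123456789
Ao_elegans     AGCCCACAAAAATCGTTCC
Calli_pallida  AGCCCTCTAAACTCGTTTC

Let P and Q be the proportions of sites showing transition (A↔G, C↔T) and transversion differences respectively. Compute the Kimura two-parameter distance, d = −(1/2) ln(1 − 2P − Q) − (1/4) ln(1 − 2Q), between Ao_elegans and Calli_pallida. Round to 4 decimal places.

0.2476

The sequences differ at positions 6 (A/T, transversion), 8 (A/T, transversion), 12 (A/C, transversion), 18 (C/T, transition).
Of the 4 differences, 1 transition and 3 transversions over 19 sites: P = 1/19 = 0.052632, Q = 3/19 = 0.157895.
d = −0.5·ln(0.736841) − 0.25·ln(0.684210) = −0.5·(-0.305383) − 0.25·(-0.379490) = 0.2476.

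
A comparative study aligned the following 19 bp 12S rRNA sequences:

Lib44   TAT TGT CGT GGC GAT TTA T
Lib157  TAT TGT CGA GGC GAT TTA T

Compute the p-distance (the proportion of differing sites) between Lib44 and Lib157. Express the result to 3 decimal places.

0.053

A single mismatch occurs at site 9 (T→A).
There are 1 differences over 19 sites, so p = 1/19 = 0.053.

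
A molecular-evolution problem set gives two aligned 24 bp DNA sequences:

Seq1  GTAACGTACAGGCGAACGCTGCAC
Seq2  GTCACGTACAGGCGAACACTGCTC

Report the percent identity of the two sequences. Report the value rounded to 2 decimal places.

87.50%

Differing sites — 3:A/C; 18:G/A; 23:A/T.
21 of the 24 sites match, so the percent identity is 21/24 × 100 = 87.50%.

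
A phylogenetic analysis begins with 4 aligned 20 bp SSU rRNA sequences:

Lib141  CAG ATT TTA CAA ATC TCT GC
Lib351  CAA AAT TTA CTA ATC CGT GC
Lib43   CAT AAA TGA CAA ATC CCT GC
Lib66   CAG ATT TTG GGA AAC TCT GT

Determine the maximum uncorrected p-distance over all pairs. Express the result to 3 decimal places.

Pairwise Hamming distances:
  Lib141 vs Lib351: 5
  Lib141 vs Lib43: 5
  Lib141 vs Lib66: 5
  Lib351 vs Lib43: 5
  Lib351 vs Lib66: 9
  Lib43 vs Lib66: 10
The largest is 10 mismatches, between Lib43 and Lib66; p = 10/20 = 0.500.

0.500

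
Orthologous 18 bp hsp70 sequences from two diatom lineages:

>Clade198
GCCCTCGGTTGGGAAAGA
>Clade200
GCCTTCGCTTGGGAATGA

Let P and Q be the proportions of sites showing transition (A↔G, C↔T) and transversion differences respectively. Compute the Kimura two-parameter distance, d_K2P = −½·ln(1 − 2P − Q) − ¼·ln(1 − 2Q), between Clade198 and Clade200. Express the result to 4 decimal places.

The sequences differ at positions 4 (C/T, transition), 8 (G/C, transversion), 16 (A/T, transversion).
Of the 3 differences, 1 transition and 2 transversions over 18 sites: P = 1/18 = 0.055556, Q = 2/18 = 0.111111.
d = −0.5·ln(0.777777) − 0.25·ln(0.777778) = −0.5·(-0.251315) − 0.25·(-0.251314) = 0.1885.

0.1885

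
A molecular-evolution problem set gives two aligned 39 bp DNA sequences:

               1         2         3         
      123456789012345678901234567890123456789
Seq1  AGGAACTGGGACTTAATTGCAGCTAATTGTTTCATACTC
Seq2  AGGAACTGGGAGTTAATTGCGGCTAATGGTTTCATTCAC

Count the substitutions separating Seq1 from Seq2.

Differing sites — 12:C/G; 21:A/G; 28:T/G; 36:A/T; 38:T/A.
That gives 5 mismatches out of 39 aligned sites, so the Hamming distance is 5.

5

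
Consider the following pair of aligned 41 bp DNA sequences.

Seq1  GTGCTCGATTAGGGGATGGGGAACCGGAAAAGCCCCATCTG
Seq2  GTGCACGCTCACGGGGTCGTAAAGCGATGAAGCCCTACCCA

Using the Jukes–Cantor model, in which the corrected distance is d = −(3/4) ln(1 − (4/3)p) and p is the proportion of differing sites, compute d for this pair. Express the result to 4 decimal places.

Mismatches occur at site 5 (T↔A), site 8 (A↔C), site 10 (T↔C), site 12 (G↔C), site 16 (A↔G), site 18 (G↔C), site 20 (G↔T), site 21 (G↔A), site 24 (C↔G), site 27 (G↔A), site 28 (A↔T), site 29 (A↔G), site 36 (C↔T), site 38 (T↔C), site 40 (T↔C), site 41 (G↔A).
p = 16/41 = 0.390244.
d = −0.75 · ln(1 − (4/3)·0.390244) = −0.75 · ln(0.479675) = −0.75 · (-0.734646) = 0.5510.

0.5510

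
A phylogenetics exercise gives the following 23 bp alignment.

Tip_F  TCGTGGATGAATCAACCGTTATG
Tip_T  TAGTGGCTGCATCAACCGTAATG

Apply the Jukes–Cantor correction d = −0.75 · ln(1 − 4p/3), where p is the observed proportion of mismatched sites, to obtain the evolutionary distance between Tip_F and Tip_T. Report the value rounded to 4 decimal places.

0.1979

Differing sites — 2:C/A; 7:A/C; 10:A/C; 20:T/A.
p = 4/23 = 0.173913.
d = −0.75 · ln(1 − (4/3)·0.173913) = −0.75 · ln(0.768116) = −0.75 · (-0.263815) = 0.1979.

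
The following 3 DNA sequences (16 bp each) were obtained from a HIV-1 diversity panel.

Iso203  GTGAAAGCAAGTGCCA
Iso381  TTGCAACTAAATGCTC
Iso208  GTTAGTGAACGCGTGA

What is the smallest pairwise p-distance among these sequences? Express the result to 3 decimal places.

0.438

Pairwise Hamming distances:
  Iso203 vs Iso381: 7
  Iso203 vs Iso208: 8
  Iso381 vs Iso208: 13
The smallest is 7 mismatches, between Iso203 and Iso381; p = 7/16 = 0.438.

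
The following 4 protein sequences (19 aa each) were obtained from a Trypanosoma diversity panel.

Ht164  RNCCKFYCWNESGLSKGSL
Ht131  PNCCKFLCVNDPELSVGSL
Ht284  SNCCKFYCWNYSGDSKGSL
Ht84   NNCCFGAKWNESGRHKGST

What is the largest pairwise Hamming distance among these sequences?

13

Pairwise Hamming distances:
  Ht164 vs Ht131: 7
  Ht164 vs Ht284: 3
  Ht164 vs Ht84: 8
  Ht131 vs Ht284: 8
  Ht131 vs Ht84: 13
  Ht284 vs Ht84: 9
The largest is 13, between Ht131 and Ht84.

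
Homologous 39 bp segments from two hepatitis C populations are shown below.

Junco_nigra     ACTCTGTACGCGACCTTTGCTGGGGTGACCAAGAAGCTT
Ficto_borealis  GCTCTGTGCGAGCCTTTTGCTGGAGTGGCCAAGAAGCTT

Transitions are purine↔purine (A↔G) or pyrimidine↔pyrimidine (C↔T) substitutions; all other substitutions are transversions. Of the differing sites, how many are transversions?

2

The sequences differ at positions 1 (A/G, transition), 8 (A/G, transition), 11 (C/A, transversion), 13 (A/C, transversion), 15 (C/T, transition), 24 (G/A, transition), 28 (A/G, transition).
Of the 7 differences, 5 transitions and 2 transversions, so the answer is 2.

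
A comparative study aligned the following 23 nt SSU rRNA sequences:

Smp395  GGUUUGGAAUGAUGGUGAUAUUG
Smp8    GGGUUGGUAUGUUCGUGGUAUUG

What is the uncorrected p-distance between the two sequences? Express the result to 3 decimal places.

0.217

Mismatches occur at site 3 (U→G), site 8 (A→U), site 12 (A→U), site 14 (G→C), site 18 (A→G).
There are 5 differences over 23 sites, so p = 5/23 = 0.217.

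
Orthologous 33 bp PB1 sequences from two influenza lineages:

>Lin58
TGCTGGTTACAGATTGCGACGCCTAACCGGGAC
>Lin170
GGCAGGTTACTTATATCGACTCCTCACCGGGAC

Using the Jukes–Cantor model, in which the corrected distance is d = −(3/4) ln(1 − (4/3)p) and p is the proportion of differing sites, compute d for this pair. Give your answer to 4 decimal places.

Differing sites — 1:T/G; 4:T/A; 11:A/T; 12:G/T; 15:T/A; 16:G/T; 21:G/T; 25:A/C.
p = 8/33 = 0.242424.
d = −0.75 · ln(1 − (4/3)·0.242424) = −0.75 · ln(0.676768) = −0.75 · (-0.390427) = 0.2928.

0.2928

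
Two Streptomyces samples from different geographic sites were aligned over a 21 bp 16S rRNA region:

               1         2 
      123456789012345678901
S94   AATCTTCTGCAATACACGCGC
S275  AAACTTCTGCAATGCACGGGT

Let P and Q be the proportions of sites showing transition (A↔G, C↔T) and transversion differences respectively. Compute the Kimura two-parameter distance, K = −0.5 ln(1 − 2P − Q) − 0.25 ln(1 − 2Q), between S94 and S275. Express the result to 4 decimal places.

The sequences differ at positions 3 (T/A, transversion), 14 (A/G, transition), 19 (C/G, transversion), 21 (C/T, transition).
Of the 4 differences, 2 transitions and 2 transversions over 21 sites: P = 2/21 = 0.095238, Q = 2/21 = 0.095238.
d = −0.5·ln(0.714286) − 0.25·ln(0.809524) = −0.5·(-0.336472) − 0.25·(-0.211309) = 0.2211.

0.2211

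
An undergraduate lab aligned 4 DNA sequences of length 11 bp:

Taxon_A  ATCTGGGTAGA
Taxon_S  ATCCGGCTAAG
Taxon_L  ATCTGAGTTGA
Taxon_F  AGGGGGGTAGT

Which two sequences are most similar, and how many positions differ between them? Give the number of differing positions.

Pairwise Hamming distances:
  Taxon_A vs Taxon_S: 4
  Taxon_A vs Taxon_L: 2
  Taxon_A vs Taxon_F: 4
  Taxon_S vs Taxon_L: 6
  Taxon_S vs Taxon_F: 6
  Taxon_L vs Taxon_F: 6
The smallest is 2, between Taxon_A and Taxon_L.

2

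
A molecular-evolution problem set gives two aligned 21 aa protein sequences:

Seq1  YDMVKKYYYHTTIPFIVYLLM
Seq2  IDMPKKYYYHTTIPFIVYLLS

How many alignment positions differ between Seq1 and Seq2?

Differing sites — 1:Y/I; 4:V/P; 21:M/S.
That gives 3 mismatches out of 21 aligned sites, so the Hamming distance is 3.

3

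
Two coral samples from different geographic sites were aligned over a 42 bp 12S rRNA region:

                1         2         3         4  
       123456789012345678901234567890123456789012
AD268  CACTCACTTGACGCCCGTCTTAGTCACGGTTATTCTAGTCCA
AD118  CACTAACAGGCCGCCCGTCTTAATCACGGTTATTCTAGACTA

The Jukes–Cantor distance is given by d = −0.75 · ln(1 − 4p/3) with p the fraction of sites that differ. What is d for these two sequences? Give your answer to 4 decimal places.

Mismatches occur at site 5 (C↔A), site 8 (T↔A), site 9 (T↔G), site 11 (A↔C), site 23 (G↔A), site 39 (T↔A), site 41 (C↔T).
p = 7/42 = 0.166667.
d = −0.75 · ln(1 − (4/3)·0.166667) = −0.75 · ln(0.777777) = −0.75 · (-0.251315) = 0.1885.

0.1885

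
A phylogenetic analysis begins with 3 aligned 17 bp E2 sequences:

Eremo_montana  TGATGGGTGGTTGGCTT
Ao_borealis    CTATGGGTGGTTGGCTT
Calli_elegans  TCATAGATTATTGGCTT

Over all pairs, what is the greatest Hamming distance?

6

Pairwise Hamming distances:
  Eremo_montana vs Ao_borealis: 2
  Eremo_montana vs Calli_elegans: 5
  Ao_borealis vs Calli_elegans: 6
The largest is 6, between Ao_borealis and Calli_elegans.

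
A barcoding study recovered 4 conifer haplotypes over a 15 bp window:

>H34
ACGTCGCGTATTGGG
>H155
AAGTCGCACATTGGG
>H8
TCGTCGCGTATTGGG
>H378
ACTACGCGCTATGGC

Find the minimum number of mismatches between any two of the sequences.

1

Pairwise Hamming distances:
  H34 vs H155: 3
  H34 vs H8: 1
  H34 vs H378: 6
  H155 vs H8: 4
  H155 vs H378: 7
  H8 vs H378: 7
The smallest is 1, between H34 and H8.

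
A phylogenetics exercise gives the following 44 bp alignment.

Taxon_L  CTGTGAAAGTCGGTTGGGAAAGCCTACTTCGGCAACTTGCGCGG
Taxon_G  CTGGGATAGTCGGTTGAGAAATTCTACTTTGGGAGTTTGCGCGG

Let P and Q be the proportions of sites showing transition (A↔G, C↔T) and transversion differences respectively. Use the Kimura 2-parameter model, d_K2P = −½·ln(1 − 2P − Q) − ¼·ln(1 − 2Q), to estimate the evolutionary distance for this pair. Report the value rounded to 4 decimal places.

0.2417

Differing sites — 4:T/G (Tv); 7:A/T (Tv); 17:G/A (Ti); 22:G/T (Tv); 23:C/T (Ti); 30:C/T (Ti); 33:C/G (Tv); 35:A/G (Ti); 36:C/T (Ti).
Of the 9 differences, 5 transitions and 4 transversions over 44 sites: P = 5/44 = 0.113636, Q = 4/44 = 0.090909.
d = −0.5·ln(0.681819) − 0.25·ln(0.818182) = −0.5·(-0.382991) − 0.25·(-0.200670) = 0.2417.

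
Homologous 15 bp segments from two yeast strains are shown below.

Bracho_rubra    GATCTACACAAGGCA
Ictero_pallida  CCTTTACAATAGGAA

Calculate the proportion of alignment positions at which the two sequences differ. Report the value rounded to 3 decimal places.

0.400

Differing sites — 1:G/C; 2:A/C; 4:C/T; 9:C/A; 10:A/T; 14:C/A.
There are 6 differences over 15 sites, so p = 6/15 = 0.400.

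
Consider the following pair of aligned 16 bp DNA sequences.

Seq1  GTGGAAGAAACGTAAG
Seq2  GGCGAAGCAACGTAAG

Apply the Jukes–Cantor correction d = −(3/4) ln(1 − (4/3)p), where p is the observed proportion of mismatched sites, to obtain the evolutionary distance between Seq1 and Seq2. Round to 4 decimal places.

Differing sites — 2:T/G; 3:G/C; 8:A/C.
p = 3/16 = 0.187500.
d = −0.75 · ln(1 − (4/3)·0.187500) = −0.75 · ln(0.750000) = −0.75 · (-0.287682) = 0.2158.

0.2158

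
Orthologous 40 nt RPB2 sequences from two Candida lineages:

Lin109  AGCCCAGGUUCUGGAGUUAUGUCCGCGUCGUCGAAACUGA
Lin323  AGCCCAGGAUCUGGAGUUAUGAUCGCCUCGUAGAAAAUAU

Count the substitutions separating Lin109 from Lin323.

The sequences differ at positions 9 (U/A), 22 (U/A), 23 (C/U), 27 (G/C), 32 (C/A), 37 (C/A), 39 (G/A), 40 (A/U).
That gives 8 mismatches out of 40 aligned sites, so the Hamming distance is 8.

8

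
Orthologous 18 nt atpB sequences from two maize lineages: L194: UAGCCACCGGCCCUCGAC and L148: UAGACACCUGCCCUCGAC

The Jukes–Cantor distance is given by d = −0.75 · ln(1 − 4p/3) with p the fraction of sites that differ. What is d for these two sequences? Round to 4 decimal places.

0.1203

Mismatches occur at site 4 (C/A), site 9 (G/U).
p = 2/18 = 0.111111.
d = −0.75 · ln(1 − (4/3)·0.111111) = −0.75 · ln(0.851852) = −0.75 · (-0.160342) = 0.1203.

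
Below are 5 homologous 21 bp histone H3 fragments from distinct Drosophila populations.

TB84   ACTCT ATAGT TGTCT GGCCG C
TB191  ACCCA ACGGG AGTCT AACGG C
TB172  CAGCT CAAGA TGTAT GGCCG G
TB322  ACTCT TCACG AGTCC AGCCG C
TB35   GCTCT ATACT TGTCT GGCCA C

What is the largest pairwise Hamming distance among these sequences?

Pairwise Hamming distances:
  TB84 vs TB191: 9
  TB84 vs TB172: 8
  TB84 vs TB322: 7
  TB84 vs TB35: 3
  TB191 vs TB172: 14
  TB191 vs TB322: 8
  TB191 vs TB35: 12
  TB172 vs TB322: 12
  TB172 vs TB35: 10
  TB322 vs TB35: 8
The largest is 14, between TB191 and TB172.

14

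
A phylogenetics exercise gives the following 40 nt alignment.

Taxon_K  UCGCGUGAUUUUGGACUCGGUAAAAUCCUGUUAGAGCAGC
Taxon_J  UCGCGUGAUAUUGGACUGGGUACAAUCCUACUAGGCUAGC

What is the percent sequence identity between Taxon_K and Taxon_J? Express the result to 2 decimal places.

80.00%

Differing sites — 10:U/A; 18:C/G; 23:A/C; 30:G/A; 31:U/C; 35:A/G; 36:G/C; 37:C/U.
32 of the 40 sites match, so the percent identity is 32/40 × 100 = 80.00%.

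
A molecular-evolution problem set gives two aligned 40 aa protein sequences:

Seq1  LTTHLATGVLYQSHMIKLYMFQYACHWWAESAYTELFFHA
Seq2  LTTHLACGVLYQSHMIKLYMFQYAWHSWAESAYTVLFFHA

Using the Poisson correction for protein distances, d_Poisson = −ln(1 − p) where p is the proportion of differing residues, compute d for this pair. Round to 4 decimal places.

The sequences differ at positions 7 (T/C), 25 (C/W), 27 (W/S), 35 (E/V).
p = 4/40 = 0.100000.
d = −ln(1 − 0.100000) = −ln(0.900000) = 0.1054.

0.1054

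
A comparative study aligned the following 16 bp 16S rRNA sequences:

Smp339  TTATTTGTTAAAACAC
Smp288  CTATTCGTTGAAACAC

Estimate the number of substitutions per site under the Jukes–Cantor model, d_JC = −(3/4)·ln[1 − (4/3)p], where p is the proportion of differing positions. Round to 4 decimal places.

The sequences differ at positions 1 (T/C), 6 (T/C), 10 (A/G).
p = 3/16 = 0.187500.
d = −0.75 · ln(1 − (4/3)·0.187500) = −0.75 · ln(0.750000) = −0.75 · (-0.287682) = 0.2158.

0.2158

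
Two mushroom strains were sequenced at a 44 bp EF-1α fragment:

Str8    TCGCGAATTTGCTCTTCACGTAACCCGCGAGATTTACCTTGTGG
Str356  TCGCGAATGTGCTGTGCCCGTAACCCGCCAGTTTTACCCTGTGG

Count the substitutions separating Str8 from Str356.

Differing sites — 9:T/G; 14:C/G; 16:T/G; 18:A/C; 29:G/C; 32:A/T; 39:T/C.
That gives 7 mismatches out of 44 aligned sites, so the Hamming distance is 7.

7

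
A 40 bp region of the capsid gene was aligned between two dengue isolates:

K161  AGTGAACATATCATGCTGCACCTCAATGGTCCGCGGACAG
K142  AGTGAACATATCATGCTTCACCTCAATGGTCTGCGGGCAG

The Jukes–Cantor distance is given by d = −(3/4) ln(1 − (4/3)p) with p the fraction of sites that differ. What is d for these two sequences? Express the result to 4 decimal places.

The sequences differ at positions 18 (G/T), 32 (C/T), 37 (A/G).
p = 3/40 = 0.075000.
d = −0.75 · ln(1 − (4/3)·0.075000) = −0.75 · ln(0.900000) = −0.75 · (-0.105361) = 0.0790.

0.0790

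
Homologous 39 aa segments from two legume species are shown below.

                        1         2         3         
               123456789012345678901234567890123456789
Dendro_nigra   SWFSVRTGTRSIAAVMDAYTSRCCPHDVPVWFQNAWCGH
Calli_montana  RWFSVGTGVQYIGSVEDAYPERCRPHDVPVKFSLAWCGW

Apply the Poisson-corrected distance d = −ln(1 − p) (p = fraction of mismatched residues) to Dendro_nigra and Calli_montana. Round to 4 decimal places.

0.4855

Differing sites — 1:S/R; 6:R/G; 9:T/V; 10:R/Q; 11:S/Y; 13:A/G; 14:A/S; 16:M/E; 20:T/P; 21:S/E; 24:C/R; 31:W/K; 33:Q/S; 34:N/L; 39:H/W.
p = 15/39 = 0.384615.
d = −ln(1 − 0.384615) = −ln(0.615385) = 0.4855.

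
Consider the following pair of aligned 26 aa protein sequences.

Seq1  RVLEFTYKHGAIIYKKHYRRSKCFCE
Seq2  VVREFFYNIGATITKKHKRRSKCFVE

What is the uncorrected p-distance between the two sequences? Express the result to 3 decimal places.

0.346

The sequences differ at positions 1 (R/V), 3 (L/R), 6 (T/F), 8 (K/N), 9 (H/I), 12 (I/T), 14 (Y/T), 18 (Y/K), 25 (C/V).
There are 9 differences over 26 sites, so p = 9/26 = 0.346.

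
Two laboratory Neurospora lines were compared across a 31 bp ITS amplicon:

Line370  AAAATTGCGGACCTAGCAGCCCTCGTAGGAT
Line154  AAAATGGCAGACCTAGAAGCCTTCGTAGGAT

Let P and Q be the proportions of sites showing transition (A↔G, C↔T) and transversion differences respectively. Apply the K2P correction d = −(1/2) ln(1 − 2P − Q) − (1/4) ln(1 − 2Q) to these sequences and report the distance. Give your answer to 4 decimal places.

0.1421

Mismatches occur at site 6 (T→G, transversion), site 9 (G→A, transition), site 17 (C→A, transversion), site 22 (C→T, transition).
Of the 4 differences, 2 transitions and 2 transversions over 31 sites: P = 2/31 = 0.064516, Q = 2/31 = 0.064516.
d = −0.5·ln(0.806452) − 0.25·ln(0.870968) = −0.5·(-0.215111) − 0.25·(-0.138150) = 0.1421.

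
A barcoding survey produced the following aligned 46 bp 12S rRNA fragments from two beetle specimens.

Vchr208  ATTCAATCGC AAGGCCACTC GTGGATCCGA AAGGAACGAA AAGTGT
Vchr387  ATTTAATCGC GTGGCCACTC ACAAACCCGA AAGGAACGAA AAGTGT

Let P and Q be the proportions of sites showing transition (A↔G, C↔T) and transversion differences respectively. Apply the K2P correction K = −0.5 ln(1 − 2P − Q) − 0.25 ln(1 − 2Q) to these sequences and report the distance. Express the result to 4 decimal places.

Differing sites — 4:C/T (Ti); 11:A/G (Ti); 12:A/T (Tv); 21:G/A (Ti); 22:T/C (Ti); 23:G/A (Ti); 24:G/A (Ti); 26:T/C (Ti).
Of the 8 differences, 7 transitions and 1 transversion over 46 sites: P = 7/46 = 0.152174, Q = 1/46 = 0.021739.
d = −0.5·ln(0.673913) − 0.25·ln(0.956522) = −0.5·(-0.394654) − 0.25·(-0.044451) = 0.2084.

0.2084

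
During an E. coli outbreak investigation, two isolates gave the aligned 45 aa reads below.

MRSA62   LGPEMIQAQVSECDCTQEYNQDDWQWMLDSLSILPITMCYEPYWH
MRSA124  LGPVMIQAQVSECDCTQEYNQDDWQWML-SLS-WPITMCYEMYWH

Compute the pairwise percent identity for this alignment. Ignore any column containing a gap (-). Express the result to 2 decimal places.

Excluding the 2 gap columns leaves 43 comparable sites.
Mismatches occur at site 4 (E→V), site 34 (L→W), site 42 (P→M).
40 of the 43 comparable sites match, so the percent identity is 40/43 × 100 = 93.02%.

93.02%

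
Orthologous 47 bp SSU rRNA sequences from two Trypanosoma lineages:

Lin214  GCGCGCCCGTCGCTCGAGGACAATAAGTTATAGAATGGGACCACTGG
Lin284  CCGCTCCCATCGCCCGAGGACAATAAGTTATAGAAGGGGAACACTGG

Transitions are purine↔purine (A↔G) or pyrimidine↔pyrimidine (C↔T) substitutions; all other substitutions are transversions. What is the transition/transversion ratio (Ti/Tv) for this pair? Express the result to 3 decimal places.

The sequences differ at positions 1 (G/C, transversion), 5 (G/T, transversion), 9 (G/A, transition), 14 (T/C, transition), 36 (T/G, transversion), 41 (C/A, transversion).
Of the 6 differences, 2 transitions and 4 transversions, so Ti/Tv = 2/4 = 0.500.

0.500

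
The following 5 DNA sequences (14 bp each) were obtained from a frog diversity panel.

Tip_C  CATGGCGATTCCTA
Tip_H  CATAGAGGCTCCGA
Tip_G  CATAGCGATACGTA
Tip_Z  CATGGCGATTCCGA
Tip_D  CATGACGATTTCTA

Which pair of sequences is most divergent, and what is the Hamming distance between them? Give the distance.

7

Pairwise Hamming distances:
  Tip_C vs Tip_H: 5
  Tip_C vs Tip_G: 3
  Tip_C vs Tip_Z: 1
  Tip_C vs Tip_D: 2
  Tip_H vs Tip_G: 6
  Tip_H vs Tip_Z: 4
  Tip_H vs Tip_D: 7
  Tip_G vs Tip_Z: 4
  Tip_G vs Tip_D: 5
  Tip_Z vs Tip_D: 3
The largest is 7, between Tip_H and Tip_D.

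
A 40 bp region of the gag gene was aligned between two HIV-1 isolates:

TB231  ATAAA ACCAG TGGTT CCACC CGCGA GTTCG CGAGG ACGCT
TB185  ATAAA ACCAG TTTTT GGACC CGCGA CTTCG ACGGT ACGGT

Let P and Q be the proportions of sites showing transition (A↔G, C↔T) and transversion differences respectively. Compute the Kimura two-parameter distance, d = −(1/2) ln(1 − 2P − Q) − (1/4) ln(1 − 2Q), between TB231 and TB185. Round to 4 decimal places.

Mismatches occur at site 12 (G→T, transversion), site 13 (G→T, transversion), site 16 (C→G, transversion), site 17 (C→G, transversion), site 26 (G→C, transversion), site 31 (C→A, transversion), site 32 (G→C, transversion), site 33 (A→G, transition), site 35 (G→T, transversion), site 39 (C→G, transversion).
Of the 10 differences, 1 transition and 9 transversions over 40 sites: P = 1/40 = 0.025000, Q = 9/40 = 0.225000.
d = −0.5·ln(0.725000) − 0.25·ln(0.550000) = −0.5·(-0.321584) − 0.25·(-0.597837) = 0.3103.

0.3103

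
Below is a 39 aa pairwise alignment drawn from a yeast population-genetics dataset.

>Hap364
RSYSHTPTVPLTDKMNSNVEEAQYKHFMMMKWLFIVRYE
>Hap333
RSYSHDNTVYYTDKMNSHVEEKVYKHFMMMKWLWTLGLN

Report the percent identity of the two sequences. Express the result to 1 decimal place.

66.7%

The sequences differ at positions 6 (T/D), 7 (P/N), 10 (P/Y), 11 (L/Y), 18 (N/H), 22 (A/K), 23 (Q/V), 34 (F/W), 35 (I/T), 36 (V/L), 37 (R/G), 38 (Y/L), 39 (E/N).
26 of the 39 sites match, so the percent identity is 26/39 × 100 = 66.7%.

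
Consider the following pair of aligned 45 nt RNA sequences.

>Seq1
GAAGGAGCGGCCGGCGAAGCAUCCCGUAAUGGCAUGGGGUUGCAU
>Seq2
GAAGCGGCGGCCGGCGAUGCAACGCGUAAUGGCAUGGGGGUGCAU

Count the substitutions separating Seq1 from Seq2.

6

Differing sites — 5:G/C; 6:A/G; 18:A/U; 22:U/A; 24:C/G; 40:U/G.
That gives 6 mismatches out of 45 aligned sites, so the Hamming distance is 6.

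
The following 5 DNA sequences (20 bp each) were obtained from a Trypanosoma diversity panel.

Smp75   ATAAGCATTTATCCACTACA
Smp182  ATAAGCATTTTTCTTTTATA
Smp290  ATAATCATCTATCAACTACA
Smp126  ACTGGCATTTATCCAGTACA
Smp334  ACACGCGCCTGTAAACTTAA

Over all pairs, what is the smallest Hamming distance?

3

Pairwise Hamming distances:
  Smp75 vs Smp182: 5
  Smp75 vs Smp290: 3
  Smp75 vs Smp126: 4
  Smp75 vs Smp334: 10
  Smp182 vs Smp290: 7
  Smp182 vs Smp126: 8
  Smp182 vs Smp334: 12
  Smp290 vs Smp126: 7
  Smp290 vs Smp334: 9
  Smp126 vs Smp334: 11
The smallest is 3, between Smp75 and Smp290.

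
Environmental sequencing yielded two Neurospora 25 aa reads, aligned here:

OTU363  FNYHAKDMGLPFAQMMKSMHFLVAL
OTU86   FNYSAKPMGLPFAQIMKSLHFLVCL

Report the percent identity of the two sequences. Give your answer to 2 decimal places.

Mismatches occur at site 4 (H/S), site 7 (D/P), site 15 (M/I), site 19 (M/L), site 24 (A/C).
20 of the 25 sites match, so the percent identity is 20/25 × 100 = 80.00%.

80.00%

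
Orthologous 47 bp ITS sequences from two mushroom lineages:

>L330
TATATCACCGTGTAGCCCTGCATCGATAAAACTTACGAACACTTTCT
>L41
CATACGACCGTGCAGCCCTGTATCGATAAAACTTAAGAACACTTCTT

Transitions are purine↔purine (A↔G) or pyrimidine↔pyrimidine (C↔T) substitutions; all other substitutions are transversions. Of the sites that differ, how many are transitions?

6

Mismatches occur at site 1 (T→C, transition), site 5 (T→C, transition), site 6 (C→G, transversion), site 13 (T→C, transition), site 21 (C→T, transition), site 36 (C→A, transversion), site 45 (T→C, transition), site 46 (C→T, transition).
Of the 8 differences, 6 transitions and 2 transversions, so the answer is 6.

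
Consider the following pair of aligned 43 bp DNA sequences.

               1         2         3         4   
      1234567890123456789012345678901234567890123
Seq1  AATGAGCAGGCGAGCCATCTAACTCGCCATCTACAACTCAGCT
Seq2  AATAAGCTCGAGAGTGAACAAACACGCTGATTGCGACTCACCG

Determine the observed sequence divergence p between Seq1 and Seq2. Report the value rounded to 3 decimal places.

0.395

Mismatches occur at site 4 (G→A), site 8 (A→T), site 9 (G→C), site 11 (C→A), site 15 (C→T), site 16 (C→G), site 18 (T→A), site 20 (T→A), site 24 (T→A), site 28 (C→T), site 29 (A→G), site 30 (T→A), site 31 (C→T), site 33 (A→G), site 35 (A→G), site 41 (G→C), site 43 (T→G).
There are 17 differences over 43 sites, so p = 17/43 = 0.395.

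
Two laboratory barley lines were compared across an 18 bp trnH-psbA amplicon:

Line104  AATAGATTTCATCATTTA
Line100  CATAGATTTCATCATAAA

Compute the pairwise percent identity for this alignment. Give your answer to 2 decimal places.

83.33%

Mismatches occur at site 1 (A↔C), site 16 (T↔A), site 17 (T↔A).
15 of the 18 sites match, so the percent identity is 15/18 × 100 = 83.33%.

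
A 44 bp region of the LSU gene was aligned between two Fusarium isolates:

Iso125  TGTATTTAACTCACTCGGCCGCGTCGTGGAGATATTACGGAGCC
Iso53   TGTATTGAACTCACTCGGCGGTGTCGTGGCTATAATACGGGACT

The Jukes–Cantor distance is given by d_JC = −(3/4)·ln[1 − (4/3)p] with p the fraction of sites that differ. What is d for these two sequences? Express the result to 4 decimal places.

Differing sites — 7:T/G; 20:C/G; 22:C/T; 30:A/C; 31:G/T; 35:T/A; 41:A/G; 42:G/A; 44:C/T.
p = 9/44 = 0.204545.
d = −0.75 · ln(1 − (4/3)·0.204545) = −0.75 · ln(0.727273) = −0.75 · (-0.318453) = 0.2388.

0.2388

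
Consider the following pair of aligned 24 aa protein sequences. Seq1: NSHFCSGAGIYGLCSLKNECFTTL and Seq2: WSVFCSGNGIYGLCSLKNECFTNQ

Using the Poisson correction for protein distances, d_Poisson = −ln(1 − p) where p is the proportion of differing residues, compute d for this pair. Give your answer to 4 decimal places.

0.2336

Mismatches occur at site 1 (N→W), site 3 (H→V), site 8 (A→N), site 23 (T→N), site 24 (L→Q).
p = 5/24 = 0.208333.
d = −ln(1 − 0.208333) = −ln(0.791667) = 0.2336.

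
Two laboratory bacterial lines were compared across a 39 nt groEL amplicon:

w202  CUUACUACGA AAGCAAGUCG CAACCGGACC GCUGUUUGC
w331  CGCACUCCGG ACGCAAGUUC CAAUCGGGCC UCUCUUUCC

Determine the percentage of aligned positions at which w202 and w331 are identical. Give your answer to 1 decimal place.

The sequences differ at positions 2 (U/G), 3 (U/C), 7 (A/C), 10 (A/G), 12 (A/C), 19 (C/U), 20 (G/C), 24 (C/U), 28 (A/G), 31 (G/U), 34 (G/C), 38 (G/C).
27 of the 39 sites match, so the percent identity is 27/39 × 100 = 69.2%.

69.2%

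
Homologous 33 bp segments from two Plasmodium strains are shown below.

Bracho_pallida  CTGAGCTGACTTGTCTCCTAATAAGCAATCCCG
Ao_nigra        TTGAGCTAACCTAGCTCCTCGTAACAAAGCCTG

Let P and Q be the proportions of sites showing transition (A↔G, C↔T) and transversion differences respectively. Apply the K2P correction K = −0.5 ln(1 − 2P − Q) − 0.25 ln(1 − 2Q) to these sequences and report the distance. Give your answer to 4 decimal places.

Mismatches occur at site 1 (C/T, transition), site 8 (G/A, transition), site 11 (T/C, transition), site 13 (G/A, transition), site 14 (T/G, transversion), site 20 (A/C, transversion), site 21 (A/G, transition), site 25 (G/C, transversion), site 26 (C/A, transversion), site 29 (T/G, transversion), site 32 (C/T, transition).
Of the 11 differences, 6 transitions and 5 transversions over 33 sites: P = 6/33 = 0.181818, Q = 5/33 = 0.151515.
d = −0.5·ln(0.484849) − 0.25·ln(0.696970) = −0.5·(-0.723918) − 0.25·(-0.361013) = 0.4522.

0.4522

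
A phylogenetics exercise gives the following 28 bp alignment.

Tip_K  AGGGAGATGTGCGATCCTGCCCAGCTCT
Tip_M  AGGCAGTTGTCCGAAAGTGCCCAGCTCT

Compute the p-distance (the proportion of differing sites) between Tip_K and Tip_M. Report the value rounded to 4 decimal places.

Mismatches occur at site 4 (G/C), site 7 (A/T), site 11 (G/C), site 15 (T/A), site 16 (C/A), site 17 (C/G).
There are 6 differences over 28 sites, so p = 6/28 = 0.2143.

0.2143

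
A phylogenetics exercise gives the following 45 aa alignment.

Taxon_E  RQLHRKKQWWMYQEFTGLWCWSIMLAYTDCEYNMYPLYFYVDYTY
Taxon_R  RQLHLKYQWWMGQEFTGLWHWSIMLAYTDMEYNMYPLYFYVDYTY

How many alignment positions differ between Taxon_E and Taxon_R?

The sequences differ at positions 5 (R/L), 7 (K/Y), 12 (Y/G), 20 (C/H), 30 (C/M).
That gives 5 mismatches out of 45 aligned sites, so the Hamming distance is 5.

5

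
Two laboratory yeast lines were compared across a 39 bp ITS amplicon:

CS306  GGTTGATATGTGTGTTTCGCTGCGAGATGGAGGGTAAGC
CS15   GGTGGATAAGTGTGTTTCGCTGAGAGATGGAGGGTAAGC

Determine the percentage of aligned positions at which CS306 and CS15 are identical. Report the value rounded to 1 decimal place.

92.3%

Differing sites — 4:T/G; 9:T/A; 23:C/A.
36 of the 39 sites match, so the percent identity is 36/39 × 100 = 92.3%.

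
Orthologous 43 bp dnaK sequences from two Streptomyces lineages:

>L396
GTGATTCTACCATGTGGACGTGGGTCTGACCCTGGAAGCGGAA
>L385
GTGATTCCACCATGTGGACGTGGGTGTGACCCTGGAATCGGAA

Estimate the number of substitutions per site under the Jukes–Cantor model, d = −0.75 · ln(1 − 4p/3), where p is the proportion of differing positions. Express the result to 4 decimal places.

Differing sites — 8:T/C; 26:C/G; 38:G/T.
p = 3/43 = 0.069767.
d = −0.75 · ln(1 − (4/3)·0.069767) = −0.75 · ln(0.906977) = −0.75 · (-0.097638) = 0.0732.

0.0732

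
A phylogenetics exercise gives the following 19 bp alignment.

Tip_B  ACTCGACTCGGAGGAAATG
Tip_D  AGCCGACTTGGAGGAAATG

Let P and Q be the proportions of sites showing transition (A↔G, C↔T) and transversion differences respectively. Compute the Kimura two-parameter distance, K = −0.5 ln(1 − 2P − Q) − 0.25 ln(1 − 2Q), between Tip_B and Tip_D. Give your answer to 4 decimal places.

0.1805

Mismatches occur at site 2 (C→G, transversion), site 3 (T→C, transition), site 9 (C→T, transition).
Of the 3 differences, 2 transitions and 1 transversion over 19 sites: P = 2/19 = 0.105263, Q = 1/19 = 0.052632.
d = −0.5·ln(0.736842) − 0.25·ln(0.894736) = −0.5·(-0.305382) − 0.25·(-0.111227) = 0.1805.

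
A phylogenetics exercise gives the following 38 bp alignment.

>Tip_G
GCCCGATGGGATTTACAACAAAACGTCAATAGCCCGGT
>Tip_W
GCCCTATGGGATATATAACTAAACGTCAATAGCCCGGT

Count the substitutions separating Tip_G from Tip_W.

4

Differing sites — 5:G/T; 13:T/A; 16:C/T; 20:A/T.
That gives 4 mismatches out of 38 aligned sites, so the Hamming distance is 4.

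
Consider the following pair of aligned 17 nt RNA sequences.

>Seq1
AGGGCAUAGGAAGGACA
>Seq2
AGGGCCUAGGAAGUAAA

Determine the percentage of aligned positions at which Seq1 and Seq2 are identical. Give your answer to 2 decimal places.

Differing sites — 6:A/C; 14:G/U; 16:C/A.
14 of the 17 sites match, so the percent identity is 14/17 × 100 = 82.35%.

82.35%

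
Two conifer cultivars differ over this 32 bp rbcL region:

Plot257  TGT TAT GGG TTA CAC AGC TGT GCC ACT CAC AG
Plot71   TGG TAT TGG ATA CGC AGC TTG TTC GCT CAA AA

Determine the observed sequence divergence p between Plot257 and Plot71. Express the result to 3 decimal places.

0.344

The sequences differ at positions 3 (T/G), 7 (G/T), 10 (T/A), 14 (A/G), 20 (G/T), 21 (T/G), 22 (G/T), 23 (C/T), 25 (A/G), 30 (C/A), 32 (G/A).
There are 11 differences over 32 sites, so p = 11/32 = 0.344.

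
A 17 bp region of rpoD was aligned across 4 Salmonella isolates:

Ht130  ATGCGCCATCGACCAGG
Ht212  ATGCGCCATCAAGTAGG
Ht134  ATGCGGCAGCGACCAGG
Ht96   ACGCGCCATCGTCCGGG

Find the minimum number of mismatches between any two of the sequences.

2

Pairwise Hamming distances:
  Ht130 vs Ht212: 3
  Ht130 vs Ht134: 2
  Ht130 vs Ht96: 3
  Ht212 vs Ht134: 5
  Ht212 vs Ht96: 6
  Ht134 vs Ht96: 5
The smallest is 2, between Ht130 and Ht134.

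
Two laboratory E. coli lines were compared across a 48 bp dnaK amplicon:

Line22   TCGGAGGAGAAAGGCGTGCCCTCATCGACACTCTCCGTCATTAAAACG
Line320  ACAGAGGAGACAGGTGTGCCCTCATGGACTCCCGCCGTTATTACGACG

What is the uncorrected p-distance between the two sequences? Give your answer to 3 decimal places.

Mismatches occur at site 1 (T↔A), site 3 (G↔A), site 11 (A↔C), site 15 (C↔T), site 26 (C↔G), site 30 (A↔T), site 32 (T↔C), site 34 (T↔G), site 39 (C↔T), site 44 (A↔C), site 45 (A↔G).
There are 11 differences over 48 sites, so p = 11/48 = 0.229.

0.229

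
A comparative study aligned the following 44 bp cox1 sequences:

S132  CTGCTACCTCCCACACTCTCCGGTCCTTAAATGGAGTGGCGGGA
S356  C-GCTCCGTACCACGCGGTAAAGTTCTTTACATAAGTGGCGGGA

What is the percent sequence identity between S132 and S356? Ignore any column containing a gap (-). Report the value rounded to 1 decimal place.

65.1%

Excluding the 1 gap column leaves 43 comparable sites.
The sequences differ at positions 6 (A/C), 8 (C/G), 10 (C/A), 15 (A/G), 17 (T/G), 18 (C/G), 20 (C/A), 21 (C/A), 22 (G/A), 25 (C/T), 29 (A/T), 31 (A/C), 32 (T/A), 33 (G/T), 34 (G/A).
28 of the 43 comparable sites match, so the percent identity is 28/43 × 100 = 65.1%.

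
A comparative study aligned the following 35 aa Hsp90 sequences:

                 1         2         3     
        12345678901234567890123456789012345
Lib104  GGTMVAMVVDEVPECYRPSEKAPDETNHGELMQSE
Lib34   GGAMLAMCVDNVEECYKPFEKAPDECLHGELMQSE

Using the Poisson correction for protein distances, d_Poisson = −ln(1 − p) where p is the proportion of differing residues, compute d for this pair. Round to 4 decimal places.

Mismatches occur at site 3 (T↔A), site 5 (V↔L), site 8 (V↔C), site 11 (E↔N), site 13 (P↔E), site 17 (R↔K), site 19 (S↔F), site 26 (T↔C), site 27 (N↔L).
p = 9/35 = 0.257143.
d = −ln(1 − 0.257143) = −ln(0.742857) = 0.2973.

0.2973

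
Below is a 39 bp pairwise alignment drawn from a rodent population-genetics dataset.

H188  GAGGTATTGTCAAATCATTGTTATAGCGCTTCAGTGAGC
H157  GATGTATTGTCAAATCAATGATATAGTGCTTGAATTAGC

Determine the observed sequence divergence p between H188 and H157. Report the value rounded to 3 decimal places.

0.179

Mismatches occur at site 3 (G/T), site 18 (T/A), site 21 (T/A), site 27 (C/T), site 32 (C/G), site 34 (G/A), site 36 (G/T).
There are 7 differences over 39 sites, so p = 7/39 = 0.179.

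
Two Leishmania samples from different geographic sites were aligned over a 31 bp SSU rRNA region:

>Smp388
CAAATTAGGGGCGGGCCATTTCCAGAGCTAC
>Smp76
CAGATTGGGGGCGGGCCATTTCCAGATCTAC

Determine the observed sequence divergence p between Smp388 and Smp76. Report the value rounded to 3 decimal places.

0.097

The sequences differ at positions 3 (A/G), 7 (A/G), 27 (G/T).
There are 3 differences over 31 sites, so p = 3/31 = 0.097.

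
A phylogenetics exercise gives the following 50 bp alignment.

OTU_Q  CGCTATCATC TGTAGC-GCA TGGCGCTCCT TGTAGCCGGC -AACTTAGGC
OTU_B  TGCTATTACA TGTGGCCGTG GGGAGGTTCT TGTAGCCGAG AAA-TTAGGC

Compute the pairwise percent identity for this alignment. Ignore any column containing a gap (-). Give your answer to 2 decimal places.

Excluding the 3 gap columns leaves 47 comparable sites.
The sequences differ at positions 1 (C/T), 7 (C/T), 9 (T/C), 10 (C/A), 14 (A/G), 19 (C/T), 20 (A/G), 21 (T/G), 24 (C/A), 26 (C/G), 28 (C/T), 39 (G/A), 40 (C/G).
34 of the 47 comparable sites match, so the percent identity is 34/47 × 100 = 72.34%.

72.34%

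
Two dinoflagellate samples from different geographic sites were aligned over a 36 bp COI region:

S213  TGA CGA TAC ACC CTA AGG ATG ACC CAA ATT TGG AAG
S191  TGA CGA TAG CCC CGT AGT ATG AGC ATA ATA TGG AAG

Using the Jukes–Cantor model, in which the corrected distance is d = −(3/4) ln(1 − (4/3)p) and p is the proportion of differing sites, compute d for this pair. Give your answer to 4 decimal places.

0.3041

Differing sites — 9:C/G; 10:A/C; 14:T/G; 15:A/T; 18:G/T; 23:C/G; 25:C/A; 26:A/T; 30:T/A.
p = 9/36 = 0.250000.
d = −0.75 · ln(1 − (4/3)·0.250000) = −0.75 · ln(0.666667) = −0.75 · (-0.405465) = 0.3041.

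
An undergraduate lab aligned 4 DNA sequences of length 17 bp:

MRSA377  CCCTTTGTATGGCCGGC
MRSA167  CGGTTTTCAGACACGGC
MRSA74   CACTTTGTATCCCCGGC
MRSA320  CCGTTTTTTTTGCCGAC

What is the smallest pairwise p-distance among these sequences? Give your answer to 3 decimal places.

Pairwise Hamming distances:
  MRSA377 vs MRSA167: 8
  MRSA377 vs MRSA74: 3
  MRSA377 vs MRSA320: 5
  MRSA167 vs MRSA74: 7
  MRSA167 vs MRSA320: 8
  MRSA74 vs MRSA320: 7
The smallest is 3 mismatches, between MRSA377 and MRSA74; p = 3/17 = 0.176.

0.176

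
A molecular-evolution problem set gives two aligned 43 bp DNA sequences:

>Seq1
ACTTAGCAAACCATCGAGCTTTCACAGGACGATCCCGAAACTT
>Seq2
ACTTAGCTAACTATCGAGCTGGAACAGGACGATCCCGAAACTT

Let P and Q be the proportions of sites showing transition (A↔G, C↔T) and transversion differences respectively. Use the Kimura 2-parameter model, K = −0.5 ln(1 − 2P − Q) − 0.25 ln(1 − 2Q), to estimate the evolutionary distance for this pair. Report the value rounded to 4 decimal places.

0.1266

Differing sites — 8:A/T (Tv); 12:C/T (Ti); 21:T/G (Tv); 22:T/G (Tv); 23:C/A (Tv).
Of the 5 differences, 1 transition and 4 transversions over 43 sites: P = 1/43 = 0.023256, Q = 4/43 = 0.093023.
d = −0.5·ln(0.860465) − 0.25·ln(0.813954) = −0.5·(-0.150282) − 0.25·(-0.205851) = 0.1266.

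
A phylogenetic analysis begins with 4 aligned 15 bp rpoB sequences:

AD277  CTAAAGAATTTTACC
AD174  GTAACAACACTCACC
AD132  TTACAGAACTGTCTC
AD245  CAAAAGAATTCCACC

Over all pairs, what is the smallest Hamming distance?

Pairwise Hamming distances:
  AD277 vs AD174: 7
  AD277 vs AD132: 6
  AD277 vs AD245: 3
  AD174 vs AD132: 11
  AD174 vs AD245: 8
  AD132 vs AD245: 8
The smallest is 3, between AD277 and AD245.

3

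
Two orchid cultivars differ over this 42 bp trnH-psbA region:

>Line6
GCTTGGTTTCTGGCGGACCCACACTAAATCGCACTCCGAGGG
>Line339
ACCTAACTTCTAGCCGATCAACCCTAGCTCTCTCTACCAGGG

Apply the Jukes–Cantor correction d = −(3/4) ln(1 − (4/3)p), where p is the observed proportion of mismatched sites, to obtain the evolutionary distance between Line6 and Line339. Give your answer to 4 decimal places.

Mismatches occur at site 1 (G/A), site 3 (T/C), site 5 (G/A), site 6 (G/A), site 7 (T/C), site 12 (G/A), site 15 (G/C), site 18 (C/T), site 20 (C/A), site 23 (A/C), site 27 (A/G), site 28 (A/C), site 31 (G/T), site 33 (A/T), site 36 (C/A), site 38 (G/C).
p = 16/42 = 0.380952.
d = −0.75 · ln(1 − (4/3)·0.380952) = −0.75 · ln(0.492064) = −0.75 · (-0.709146) = 0.5319.

0.5319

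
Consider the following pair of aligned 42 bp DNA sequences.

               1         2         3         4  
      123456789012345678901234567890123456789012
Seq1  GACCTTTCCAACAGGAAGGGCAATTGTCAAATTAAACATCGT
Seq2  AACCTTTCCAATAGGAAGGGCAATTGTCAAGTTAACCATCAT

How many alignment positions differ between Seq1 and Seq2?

Differing sites — 1:G/A; 12:C/T; 31:A/G; 36:A/C; 41:G/A.
That gives 5 mismatches out of 42 aligned sites, so the Hamming distance is 5.

5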